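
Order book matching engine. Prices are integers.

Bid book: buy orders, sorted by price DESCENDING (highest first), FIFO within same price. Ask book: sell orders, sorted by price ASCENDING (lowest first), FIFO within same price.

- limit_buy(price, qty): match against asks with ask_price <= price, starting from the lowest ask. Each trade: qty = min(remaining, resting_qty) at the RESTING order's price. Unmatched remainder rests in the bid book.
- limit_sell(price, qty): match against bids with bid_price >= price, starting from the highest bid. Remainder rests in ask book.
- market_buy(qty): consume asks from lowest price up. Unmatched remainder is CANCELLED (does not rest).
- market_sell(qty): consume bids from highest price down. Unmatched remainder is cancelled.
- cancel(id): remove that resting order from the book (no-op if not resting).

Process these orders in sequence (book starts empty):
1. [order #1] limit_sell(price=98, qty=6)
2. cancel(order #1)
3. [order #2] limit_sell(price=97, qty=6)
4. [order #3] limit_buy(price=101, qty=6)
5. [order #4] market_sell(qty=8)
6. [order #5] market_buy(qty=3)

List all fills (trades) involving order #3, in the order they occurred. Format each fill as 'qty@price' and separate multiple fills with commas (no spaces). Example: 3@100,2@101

Answer: 6@97

Derivation:
After op 1 [order #1] limit_sell(price=98, qty=6): fills=none; bids=[-] asks=[#1:6@98]
After op 2 cancel(order #1): fills=none; bids=[-] asks=[-]
After op 3 [order #2] limit_sell(price=97, qty=6): fills=none; bids=[-] asks=[#2:6@97]
After op 4 [order #3] limit_buy(price=101, qty=6): fills=#3x#2:6@97; bids=[-] asks=[-]
After op 5 [order #4] market_sell(qty=8): fills=none; bids=[-] asks=[-]
After op 6 [order #5] market_buy(qty=3): fills=none; bids=[-] asks=[-]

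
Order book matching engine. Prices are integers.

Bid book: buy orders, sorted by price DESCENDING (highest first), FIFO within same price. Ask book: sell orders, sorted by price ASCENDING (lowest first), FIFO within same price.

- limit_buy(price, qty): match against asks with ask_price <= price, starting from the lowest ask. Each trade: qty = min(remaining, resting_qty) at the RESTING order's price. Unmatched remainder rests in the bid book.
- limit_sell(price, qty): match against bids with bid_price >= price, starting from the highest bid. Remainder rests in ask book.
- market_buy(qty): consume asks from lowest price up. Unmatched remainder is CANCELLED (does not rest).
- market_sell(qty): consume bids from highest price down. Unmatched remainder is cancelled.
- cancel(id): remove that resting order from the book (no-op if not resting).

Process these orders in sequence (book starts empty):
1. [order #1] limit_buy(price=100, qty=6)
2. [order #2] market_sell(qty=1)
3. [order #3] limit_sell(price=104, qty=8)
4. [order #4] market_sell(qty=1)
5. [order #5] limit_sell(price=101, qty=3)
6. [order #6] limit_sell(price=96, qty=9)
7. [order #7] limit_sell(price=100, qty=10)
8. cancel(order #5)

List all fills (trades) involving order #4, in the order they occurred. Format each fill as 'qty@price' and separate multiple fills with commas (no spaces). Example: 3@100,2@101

After op 1 [order #1] limit_buy(price=100, qty=6): fills=none; bids=[#1:6@100] asks=[-]
After op 2 [order #2] market_sell(qty=1): fills=#1x#2:1@100; bids=[#1:5@100] asks=[-]
After op 3 [order #3] limit_sell(price=104, qty=8): fills=none; bids=[#1:5@100] asks=[#3:8@104]
After op 4 [order #4] market_sell(qty=1): fills=#1x#4:1@100; bids=[#1:4@100] asks=[#3:8@104]
After op 5 [order #5] limit_sell(price=101, qty=3): fills=none; bids=[#1:4@100] asks=[#5:3@101 #3:8@104]
After op 6 [order #6] limit_sell(price=96, qty=9): fills=#1x#6:4@100; bids=[-] asks=[#6:5@96 #5:3@101 #3:8@104]
After op 7 [order #7] limit_sell(price=100, qty=10): fills=none; bids=[-] asks=[#6:5@96 #7:10@100 #5:3@101 #3:8@104]
After op 8 cancel(order #5): fills=none; bids=[-] asks=[#6:5@96 #7:10@100 #3:8@104]

Answer: 1@100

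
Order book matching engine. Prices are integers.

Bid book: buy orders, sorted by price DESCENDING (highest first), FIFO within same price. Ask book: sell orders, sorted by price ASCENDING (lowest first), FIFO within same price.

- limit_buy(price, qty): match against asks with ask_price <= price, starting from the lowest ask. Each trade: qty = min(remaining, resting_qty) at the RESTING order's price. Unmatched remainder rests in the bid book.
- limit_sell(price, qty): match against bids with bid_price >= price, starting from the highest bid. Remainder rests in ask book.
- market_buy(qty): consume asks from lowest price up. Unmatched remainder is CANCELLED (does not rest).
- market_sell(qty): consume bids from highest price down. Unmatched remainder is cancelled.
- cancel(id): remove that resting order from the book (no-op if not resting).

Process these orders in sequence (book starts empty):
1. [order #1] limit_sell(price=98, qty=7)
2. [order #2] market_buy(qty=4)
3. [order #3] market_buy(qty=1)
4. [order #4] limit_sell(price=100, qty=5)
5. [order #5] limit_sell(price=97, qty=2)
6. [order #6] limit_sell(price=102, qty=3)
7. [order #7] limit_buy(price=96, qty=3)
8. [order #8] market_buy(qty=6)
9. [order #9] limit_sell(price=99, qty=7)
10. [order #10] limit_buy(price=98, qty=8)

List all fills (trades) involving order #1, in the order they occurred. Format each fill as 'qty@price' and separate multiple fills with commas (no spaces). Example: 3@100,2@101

After op 1 [order #1] limit_sell(price=98, qty=7): fills=none; bids=[-] asks=[#1:7@98]
After op 2 [order #2] market_buy(qty=4): fills=#2x#1:4@98; bids=[-] asks=[#1:3@98]
After op 3 [order #3] market_buy(qty=1): fills=#3x#1:1@98; bids=[-] asks=[#1:2@98]
After op 4 [order #4] limit_sell(price=100, qty=5): fills=none; bids=[-] asks=[#1:2@98 #4:5@100]
After op 5 [order #5] limit_sell(price=97, qty=2): fills=none; bids=[-] asks=[#5:2@97 #1:2@98 #4:5@100]
After op 6 [order #6] limit_sell(price=102, qty=3): fills=none; bids=[-] asks=[#5:2@97 #1:2@98 #4:5@100 #6:3@102]
After op 7 [order #7] limit_buy(price=96, qty=3): fills=none; bids=[#7:3@96] asks=[#5:2@97 #1:2@98 #4:5@100 #6:3@102]
After op 8 [order #8] market_buy(qty=6): fills=#8x#5:2@97 #8x#1:2@98 #8x#4:2@100; bids=[#7:3@96] asks=[#4:3@100 #6:3@102]
After op 9 [order #9] limit_sell(price=99, qty=7): fills=none; bids=[#7:3@96] asks=[#9:7@99 #4:3@100 #6:3@102]
After op 10 [order #10] limit_buy(price=98, qty=8): fills=none; bids=[#10:8@98 #7:3@96] asks=[#9:7@99 #4:3@100 #6:3@102]

Answer: 4@98,1@98,2@98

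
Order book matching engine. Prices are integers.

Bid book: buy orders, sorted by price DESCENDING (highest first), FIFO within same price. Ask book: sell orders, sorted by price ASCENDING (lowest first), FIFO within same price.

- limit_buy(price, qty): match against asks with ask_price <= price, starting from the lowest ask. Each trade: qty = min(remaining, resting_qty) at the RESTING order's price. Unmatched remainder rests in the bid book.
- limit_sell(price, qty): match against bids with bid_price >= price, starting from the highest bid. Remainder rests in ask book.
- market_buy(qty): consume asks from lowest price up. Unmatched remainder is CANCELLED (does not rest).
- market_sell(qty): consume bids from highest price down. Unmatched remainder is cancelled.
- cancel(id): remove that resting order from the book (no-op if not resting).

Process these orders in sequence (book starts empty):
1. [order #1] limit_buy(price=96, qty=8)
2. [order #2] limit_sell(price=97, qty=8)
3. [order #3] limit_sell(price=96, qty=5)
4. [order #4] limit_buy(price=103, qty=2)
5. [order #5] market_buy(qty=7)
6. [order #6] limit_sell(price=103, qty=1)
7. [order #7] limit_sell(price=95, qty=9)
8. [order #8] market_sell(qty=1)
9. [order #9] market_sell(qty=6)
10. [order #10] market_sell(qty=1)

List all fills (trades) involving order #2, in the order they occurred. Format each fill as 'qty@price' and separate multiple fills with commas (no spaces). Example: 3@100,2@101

After op 1 [order #1] limit_buy(price=96, qty=8): fills=none; bids=[#1:8@96] asks=[-]
After op 2 [order #2] limit_sell(price=97, qty=8): fills=none; bids=[#1:8@96] asks=[#2:8@97]
After op 3 [order #3] limit_sell(price=96, qty=5): fills=#1x#3:5@96; bids=[#1:3@96] asks=[#2:8@97]
After op 4 [order #4] limit_buy(price=103, qty=2): fills=#4x#2:2@97; bids=[#1:3@96] asks=[#2:6@97]
After op 5 [order #5] market_buy(qty=7): fills=#5x#2:6@97; bids=[#1:3@96] asks=[-]
After op 6 [order #6] limit_sell(price=103, qty=1): fills=none; bids=[#1:3@96] asks=[#6:1@103]
After op 7 [order #7] limit_sell(price=95, qty=9): fills=#1x#7:3@96; bids=[-] asks=[#7:6@95 #6:1@103]
After op 8 [order #8] market_sell(qty=1): fills=none; bids=[-] asks=[#7:6@95 #6:1@103]
After op 9 [order #9] market_sell(qty=6): fills=none; bids=[-] asks=[#7:6@95 #6:1@103]
After op 10 [order #10] market_sell(qty=1): fills=none; bids=[-] asks=[#7:6@95 #6:1@103]

Answer: 2@97,6@97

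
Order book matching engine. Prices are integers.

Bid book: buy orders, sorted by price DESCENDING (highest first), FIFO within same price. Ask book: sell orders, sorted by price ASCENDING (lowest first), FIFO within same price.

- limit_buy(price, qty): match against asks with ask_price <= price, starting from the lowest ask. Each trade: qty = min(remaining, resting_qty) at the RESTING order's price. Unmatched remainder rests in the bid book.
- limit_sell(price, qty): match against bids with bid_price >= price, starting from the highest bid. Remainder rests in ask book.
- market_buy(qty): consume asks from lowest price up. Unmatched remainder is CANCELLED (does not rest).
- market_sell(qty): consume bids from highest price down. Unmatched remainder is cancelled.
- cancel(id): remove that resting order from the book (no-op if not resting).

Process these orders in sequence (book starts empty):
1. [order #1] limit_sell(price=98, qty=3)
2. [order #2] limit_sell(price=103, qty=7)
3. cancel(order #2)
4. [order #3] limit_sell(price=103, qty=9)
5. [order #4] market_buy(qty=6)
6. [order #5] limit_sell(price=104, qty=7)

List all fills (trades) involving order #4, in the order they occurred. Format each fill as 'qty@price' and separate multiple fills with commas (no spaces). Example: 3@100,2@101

After op 1 [order #1] limit_sell(price=98, qty=3): fills=none; bids=[-] asks=[#1:3@98]
After op 2 [order #2] limit_sell(price=103, qty=7): fills=none; bids=[-] asks=[#1:3@98 #2:7@103]
After op 3 cancel(order #2): fills=none; bids=[-] asks=[#1:3@98]
After op 4 [order #3] limit_sell(price=103, qty=9): fills=none; bids=[-] asks=[#1:3@98 #3:9@103]
After op 5 [order #4] market_buy(qty=6): fills=#4x#1:3@98 #4x#3:3@103; bids=[-] asks=[#3:6@103]
After op 6 [order #5] limit_sell(price=104, qty=7): fills=none; bids=[-] asks=[#3:6@103 #5:7@104]

Answer: 3@98,3@103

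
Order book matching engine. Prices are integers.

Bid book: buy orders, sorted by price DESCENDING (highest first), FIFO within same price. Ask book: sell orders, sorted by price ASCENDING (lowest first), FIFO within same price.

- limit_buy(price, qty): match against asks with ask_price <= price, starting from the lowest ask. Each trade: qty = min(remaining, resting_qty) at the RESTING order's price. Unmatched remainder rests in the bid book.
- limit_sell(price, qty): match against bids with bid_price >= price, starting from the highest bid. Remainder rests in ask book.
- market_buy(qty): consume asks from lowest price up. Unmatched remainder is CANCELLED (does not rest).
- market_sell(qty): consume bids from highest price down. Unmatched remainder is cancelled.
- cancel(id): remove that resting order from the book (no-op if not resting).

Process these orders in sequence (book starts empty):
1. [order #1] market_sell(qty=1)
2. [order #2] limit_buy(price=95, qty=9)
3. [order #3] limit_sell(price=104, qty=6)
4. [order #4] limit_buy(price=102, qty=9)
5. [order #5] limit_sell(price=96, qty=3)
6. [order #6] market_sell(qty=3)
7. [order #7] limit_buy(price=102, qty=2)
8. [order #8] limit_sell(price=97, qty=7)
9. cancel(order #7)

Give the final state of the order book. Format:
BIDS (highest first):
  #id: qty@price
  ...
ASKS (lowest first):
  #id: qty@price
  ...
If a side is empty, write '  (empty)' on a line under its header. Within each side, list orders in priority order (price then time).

After op 1 [order #1] market_sell(qty=1): fills=none; bids=[-] asks=[-]
After op 2 [order #2] limit_buy(price=95, qty=9): fills=none; bids=[#2:9@95] asks=[-]
After op 3 [order #3] limit_sell(price=104, qty=6): fills=none; bids=[#2:9@95] asks=[#3:6@104]
After op 4 [order #4] limit_buy(price=102, qty=9): fills=none; bids=[#4:9@102 #2:9@95] asks=[#3:6@104]
After op 5 [order #5] limit_sell(price=96, qty=3): fills=#4x#5:3@102; bids=[#4:6@102 #2:9@95] asks=[#3:6@104]
After op 6 [order #6] market_sell(qty=3): fills=#4x#6:3@102; bids=[#4:3@102 #2:9@95] asks=[#3:6@104]
After op 7 [order #7] limit_buy(price=102, qty=2): fills=none; bids=[#4:3@102 #7:2@102 #2:9@95] asks=[#3:6@104]
After op 8 [order #8] limit_sell(price=97, qty=7): fills=#4x#8:3@102 #7x#8:2@102; bids=[#2:9@95] asks=[#8:2@97 #3:6@104]
After op 9 cancel(order #7): fills=none; bids=[#2:9@95] asks=[#8:2@97 #3:6@104]

Answer: BIDS (highest first):
  #2: 9@95
ASKS (lowest first):
  #8: 2@97
  #3: 6@104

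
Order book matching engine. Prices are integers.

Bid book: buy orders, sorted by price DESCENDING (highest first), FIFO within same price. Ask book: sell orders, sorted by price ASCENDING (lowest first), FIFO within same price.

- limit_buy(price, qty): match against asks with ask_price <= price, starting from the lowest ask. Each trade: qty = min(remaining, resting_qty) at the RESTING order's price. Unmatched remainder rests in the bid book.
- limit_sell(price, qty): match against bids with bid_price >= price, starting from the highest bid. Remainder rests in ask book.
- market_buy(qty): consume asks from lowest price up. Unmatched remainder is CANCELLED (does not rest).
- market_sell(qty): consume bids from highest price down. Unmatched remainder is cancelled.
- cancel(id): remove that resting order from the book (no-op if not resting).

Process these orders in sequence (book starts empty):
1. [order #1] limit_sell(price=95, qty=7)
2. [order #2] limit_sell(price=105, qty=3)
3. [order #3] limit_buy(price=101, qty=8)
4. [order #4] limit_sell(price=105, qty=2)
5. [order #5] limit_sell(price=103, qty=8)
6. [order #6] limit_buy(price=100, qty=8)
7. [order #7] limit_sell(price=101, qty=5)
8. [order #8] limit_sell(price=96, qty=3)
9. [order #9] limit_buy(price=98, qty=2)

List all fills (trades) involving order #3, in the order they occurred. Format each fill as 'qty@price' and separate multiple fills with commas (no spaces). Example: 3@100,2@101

After op 1 [order #1] limit_sell(price=95, qty=7): fills=none; bids=[-] asks=[#1:7@95]
After op 2 [order #2] limit_sell(price=105, qty=3): fills=none; bids=[-] asks=[#1:7@95 #2:3@105]
After op 3 [order #3] limit_buy(price=101, qty=8): fills=#3x#1:7@95; bids=[#3:1@101] asks=[#2:3@105]
After op 4 [order #4] limit_sell(price=105, qty=2): fills=none; bids=[#3:1@101] asks=[#2:3@105 #4:2@105]
After op 5 [order #5] limit_sell(price=103, qty=8): fills=none; bids=[#3:1@101] asks=[#5:8@103 #2:3@105 #4:2@105]
After op 6 [order #6] limit_buy(price=100, qty=8): fills=none; bids=[#3:1@101 #6:8@100] asks=[#5:8@103 #2:3@105 #4:2@105]
After op 7 [order #7] limit_sell(price=101, qty=5): fills=#3x#7:1@101; bids=[#6:8@100] asks=[#7:4@101 #5:8@103 #2:3@105 #4:2@105]
After op 8 [order #8] limit_sell(price=96, qty=3): fills=#6x#8:3@100; bids=[#6:5@100] asks=[#7:4@101 #5:8@103 #2:3@105 #4:2@105]
After op 9 [order #9] limit_buy(price=98, qty=2): fills=none; bids=[#6:5@100 #9:2@98] asks=[#7:4@101 #5:8@103 #2:3@105 #4:2@105]

Answer: 7@95,1@101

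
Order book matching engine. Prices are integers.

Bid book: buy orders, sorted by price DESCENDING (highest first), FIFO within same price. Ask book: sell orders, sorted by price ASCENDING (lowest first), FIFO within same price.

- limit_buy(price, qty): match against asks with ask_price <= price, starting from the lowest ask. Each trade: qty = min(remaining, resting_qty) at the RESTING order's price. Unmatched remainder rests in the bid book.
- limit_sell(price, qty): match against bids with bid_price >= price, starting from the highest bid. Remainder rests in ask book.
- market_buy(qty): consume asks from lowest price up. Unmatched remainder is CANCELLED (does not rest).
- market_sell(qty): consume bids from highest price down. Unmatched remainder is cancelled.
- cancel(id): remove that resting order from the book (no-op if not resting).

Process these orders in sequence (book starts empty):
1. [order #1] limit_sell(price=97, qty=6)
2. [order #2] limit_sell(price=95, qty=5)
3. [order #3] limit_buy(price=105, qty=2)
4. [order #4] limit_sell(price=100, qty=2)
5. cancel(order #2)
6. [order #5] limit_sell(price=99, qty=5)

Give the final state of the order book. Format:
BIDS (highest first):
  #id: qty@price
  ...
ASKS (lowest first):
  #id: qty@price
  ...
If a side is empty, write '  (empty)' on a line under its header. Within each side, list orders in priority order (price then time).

Answer: BIDS (highest first):
  (empty)
ASKS (lowest first):
  #1: 6@97
  #5: 5@99
  #4: 2@100

Derivation:
After op 1 [order #1] limit_sell(price=97, qty=6): fills=none; bids=[-] asks=[#1:6@97]
After op 2 [order #2] limit_sell(price=95, qty=5): fills=none; bids=[-] asks=[#2:5@95 #1:6@97]
After op 3 [order #3] limit_buy(price=105, qty=2): fills=#3x#2:2@95; bids=[-] asks=[#2:3@95 #1:6@97]
After op 4 [order #4] limit_sell(price=100, qty=2): fills=none; bids=[-] asks=[#2:3@95 #1:6@97 #4:2@100]
After op 5 cancel(order #2): fills=none; bids=[-] asks=[#1:6@97 #4:2@100]
After op 6 [order #5] limit_sell(price=99, qty=5): fills=none; bids=[-] asks=[#1:6@97 #5:5@99 #4:2@100]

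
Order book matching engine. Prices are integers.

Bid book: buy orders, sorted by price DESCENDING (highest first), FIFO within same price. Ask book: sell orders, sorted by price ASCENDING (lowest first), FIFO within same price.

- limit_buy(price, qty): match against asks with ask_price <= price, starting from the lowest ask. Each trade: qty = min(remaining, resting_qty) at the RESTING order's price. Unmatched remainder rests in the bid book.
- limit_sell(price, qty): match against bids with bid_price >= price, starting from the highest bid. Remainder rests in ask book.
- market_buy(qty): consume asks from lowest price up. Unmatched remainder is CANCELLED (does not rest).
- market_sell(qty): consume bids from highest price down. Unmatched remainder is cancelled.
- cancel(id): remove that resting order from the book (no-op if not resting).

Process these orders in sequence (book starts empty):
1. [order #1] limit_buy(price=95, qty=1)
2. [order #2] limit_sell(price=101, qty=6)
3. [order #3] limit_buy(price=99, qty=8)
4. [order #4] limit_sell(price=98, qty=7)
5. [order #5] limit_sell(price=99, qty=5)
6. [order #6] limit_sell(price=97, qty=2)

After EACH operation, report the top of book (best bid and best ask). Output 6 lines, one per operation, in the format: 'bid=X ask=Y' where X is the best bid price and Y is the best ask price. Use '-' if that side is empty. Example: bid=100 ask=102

After op 1 [order #1] limit_buy(price=95, qty=1): fills=none; bids=[#1:1@95] asks=[-]
After op 2 [order #2] limit_sell(price=101, qty=6): fills=none; bids=[#1:1@95] asks=[#2:6@101]
After op 3 [order #3] limit_buy(price=99, qty=8): fills=none; bids=[#3:8@99 #1:1@95] asks=[#2:6@101]
After op 4 [order #4] limit_sell(price=98, qty=7): fills=#3x#4:7@99; bids=[#3:1@99 #1:1@95] asks=[#2:6@101]
After op 5 [order #5] limit_sell(price=99, qty=5): fills=#3x#5:1@99; bids=[#1:1@95] asks=[#5:4@99 #2:6@101]
After op 6 [order #6] limit_sell(price=97, qty=2): fills=none; bids=[#1:1@95] asks=[#6:2@97 #5:4@99 #2:6@101]

Answer: bid=95 ask=-
bid=95 ask=101
bid=99 ask=101
bid=99 ask=101
bid=95 ask=99
bid=95 ask=97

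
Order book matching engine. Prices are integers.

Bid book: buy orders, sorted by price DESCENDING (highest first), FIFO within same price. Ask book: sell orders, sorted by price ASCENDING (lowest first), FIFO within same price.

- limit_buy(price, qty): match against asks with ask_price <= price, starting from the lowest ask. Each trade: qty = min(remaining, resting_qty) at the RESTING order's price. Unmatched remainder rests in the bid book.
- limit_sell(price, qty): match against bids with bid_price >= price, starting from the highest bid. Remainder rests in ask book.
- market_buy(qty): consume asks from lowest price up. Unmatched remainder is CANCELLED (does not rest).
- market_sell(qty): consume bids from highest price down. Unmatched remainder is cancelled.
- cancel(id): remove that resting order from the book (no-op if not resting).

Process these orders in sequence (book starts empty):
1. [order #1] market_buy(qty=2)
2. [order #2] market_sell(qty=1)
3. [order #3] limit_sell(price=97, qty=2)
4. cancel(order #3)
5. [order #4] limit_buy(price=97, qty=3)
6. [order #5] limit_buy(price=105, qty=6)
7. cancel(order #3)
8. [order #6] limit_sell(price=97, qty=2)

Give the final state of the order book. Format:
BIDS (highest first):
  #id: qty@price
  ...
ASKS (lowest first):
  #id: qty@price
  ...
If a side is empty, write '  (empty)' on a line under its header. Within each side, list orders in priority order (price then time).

Answer: BIDS (highest first):
  #5: 4@105
  #4: 3@97
ASKS (lowest first):
  (empty)

Derivation:
After op 1 [order #1] market_buy(qty=2): fills=none; bids=[-] asks=[-]
After op 2 [order #2] market_sell(qty=1): fills=none; bids=[-] asks=[-]
After op 3 [order #3] limit_sell(price=97, qty=2): fills=none; bids=[-] asks=[#3:2@97]
After op 4 cancel(order #3): fills=none; bids=[-] asks=[-]
After op 5 [order #4] limit_buy(price=97, qty=3): fills=none; bids=[#4:3@97] asks=[-]
After op 6 [order #5] limit_buy(price=105, qty=6): fills=none; bids=[#5:6@105 #4:3@97] asks=[-]
After op 7 cancel(order #3): fills=none; bids=[#5:6@105 #4:3@97] asks=[-]
After op 8 [order #6] limit_sell(price=97, qty=2): fills=#5x#6:2@105; bids=[#5:4@105 #4:3@97] asks=[-]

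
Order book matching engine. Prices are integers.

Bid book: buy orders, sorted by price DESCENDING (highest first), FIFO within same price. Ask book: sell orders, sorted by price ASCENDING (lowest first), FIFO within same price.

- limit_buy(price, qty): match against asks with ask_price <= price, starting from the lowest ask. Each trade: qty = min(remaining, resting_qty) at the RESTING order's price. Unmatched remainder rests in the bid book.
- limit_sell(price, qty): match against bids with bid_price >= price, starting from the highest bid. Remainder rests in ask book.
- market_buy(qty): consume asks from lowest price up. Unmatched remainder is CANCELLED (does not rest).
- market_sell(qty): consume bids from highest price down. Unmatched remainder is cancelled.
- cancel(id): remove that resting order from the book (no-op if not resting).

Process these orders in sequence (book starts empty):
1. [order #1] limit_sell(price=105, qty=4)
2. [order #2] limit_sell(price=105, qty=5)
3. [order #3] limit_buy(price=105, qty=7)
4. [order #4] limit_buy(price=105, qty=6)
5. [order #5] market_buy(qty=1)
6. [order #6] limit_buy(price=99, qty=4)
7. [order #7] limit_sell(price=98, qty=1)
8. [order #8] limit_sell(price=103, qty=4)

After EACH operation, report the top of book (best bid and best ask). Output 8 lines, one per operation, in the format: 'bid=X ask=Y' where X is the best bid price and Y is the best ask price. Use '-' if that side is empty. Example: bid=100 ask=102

Answer: bid=- ask=105
bid=- ask=105
bid=- ask=105
bid=105 ask=-
bid=105 ask=-
bid=105 ask=-
bid=105 ask=-
bid=99 ask=103

Derivation:
After op 1 [order #1] limit_sell(price=105, qty=4): fills=none; bids=[-] asks=[#1:4@105]
After op 2 [order #2] limit_sell(price=105, qty=5): fills=none; bids=[-] asks=[#1:4@105 #2:5@105]
After op 3 [order #3] limit_buy(price=105, qty=7): fills=#3x#1:4@105 #3x#2:3@105; bids=[-] asks=[#2:2@105]
After op 4 [order #4] limit_buy(price=105, qty=6): fills=#4x#2:2@105; bids=[#4:4@105] asks=[-]
After op 5 [order #5] market_buy(qty=1): fills=none; bids=[#4:4@105] asks=[-]
After op 6 [order #6] limit_buy(price=99, qty=4): fills=none; bids=[#4:4@105 #6:4@99] asks=[-]
After op 7 [order #7] limit_sell(price=98, qty=1): fills=#4x#7:1@105; bids=[#4:3@105 #6:4@99] asks=[-]
After op 8 [order #8] limit_sell(price=103, qty=4): fills=#4x#8:3@105; bids=[#6:4@99] asks=[#8:1@103]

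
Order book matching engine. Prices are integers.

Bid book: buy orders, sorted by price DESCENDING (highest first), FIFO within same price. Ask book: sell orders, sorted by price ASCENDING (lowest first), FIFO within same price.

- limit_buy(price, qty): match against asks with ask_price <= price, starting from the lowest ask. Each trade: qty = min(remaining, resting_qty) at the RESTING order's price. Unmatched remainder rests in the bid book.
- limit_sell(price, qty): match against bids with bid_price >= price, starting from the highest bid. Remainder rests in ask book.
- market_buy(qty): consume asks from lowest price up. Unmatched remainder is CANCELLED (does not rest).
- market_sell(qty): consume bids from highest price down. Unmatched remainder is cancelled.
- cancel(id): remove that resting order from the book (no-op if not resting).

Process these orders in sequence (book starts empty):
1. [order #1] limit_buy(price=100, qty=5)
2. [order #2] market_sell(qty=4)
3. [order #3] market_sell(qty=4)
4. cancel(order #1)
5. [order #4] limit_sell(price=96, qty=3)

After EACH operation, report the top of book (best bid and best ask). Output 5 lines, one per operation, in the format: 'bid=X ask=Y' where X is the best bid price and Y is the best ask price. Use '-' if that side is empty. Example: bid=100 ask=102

Answer: bid=100 ask=-
bid=100 ask=-
bid=- ask=-
bid=- ask=-
bid=- ask=96

Derivation:
After op 1 [order #1] limit_buy(price=100, qty=5): fills=none; bids=[#1:5@100] asks=[-]
After op 2 [order #2] market_sell(qty=4): fills=#1x#2:4@100; bids=[#1:1@100] asks=[-]
After op 3 [order #3] market_sell(qty=4): fills=#1x#3:1@100; bids=[-] asks=[-]
After op 4 cancel(order #1): fills=none; bids=[-] asks=[-]
After op 5 [order #4] limit_sell(price=96, qty=3): fills=none; bids=[-] asks=[#4:3@96]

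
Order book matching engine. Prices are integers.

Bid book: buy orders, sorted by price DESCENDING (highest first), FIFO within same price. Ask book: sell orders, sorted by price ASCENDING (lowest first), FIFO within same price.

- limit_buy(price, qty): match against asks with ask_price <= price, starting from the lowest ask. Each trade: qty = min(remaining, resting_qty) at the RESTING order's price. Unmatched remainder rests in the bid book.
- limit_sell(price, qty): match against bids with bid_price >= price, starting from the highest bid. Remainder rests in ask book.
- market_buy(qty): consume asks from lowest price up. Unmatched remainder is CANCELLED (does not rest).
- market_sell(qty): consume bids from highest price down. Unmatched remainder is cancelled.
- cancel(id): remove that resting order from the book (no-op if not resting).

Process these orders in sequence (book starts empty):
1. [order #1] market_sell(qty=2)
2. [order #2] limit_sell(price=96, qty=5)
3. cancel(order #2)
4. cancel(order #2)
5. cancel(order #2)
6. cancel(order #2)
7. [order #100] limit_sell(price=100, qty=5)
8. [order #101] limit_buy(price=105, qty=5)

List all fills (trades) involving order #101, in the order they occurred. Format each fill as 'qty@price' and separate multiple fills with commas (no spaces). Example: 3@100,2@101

Answer: 5@100

Derivation:
After op 1 [order #1] market_sell(qty=2): fills=none; bids=[-] asks=[-]
After op 2 [order #2] limit_sell(price=96, qty=5): fills=none; bids=[-] asks=[#2:5@96]
After op 3 cancel(order #2): fills=none; bids=[-] asks=[-]
After op 4 cancel(order #2): fills=none; bids=[-] asks=[-]
After op 5 cancel(order #2): fills=none; bids=[-] asks=[-]
After op 6 cancel(order #2): fills=none; bids=[-] asks=[-]
After op 7 [order #100] limit_sell(price=100, qty=5): fills=none; bids=[-] asks=[#100:5@100]
After op 8 [order #101] limit_buy(price=105, qty=5): fills=#101x#100:5@100; bids=[-] asks=[-]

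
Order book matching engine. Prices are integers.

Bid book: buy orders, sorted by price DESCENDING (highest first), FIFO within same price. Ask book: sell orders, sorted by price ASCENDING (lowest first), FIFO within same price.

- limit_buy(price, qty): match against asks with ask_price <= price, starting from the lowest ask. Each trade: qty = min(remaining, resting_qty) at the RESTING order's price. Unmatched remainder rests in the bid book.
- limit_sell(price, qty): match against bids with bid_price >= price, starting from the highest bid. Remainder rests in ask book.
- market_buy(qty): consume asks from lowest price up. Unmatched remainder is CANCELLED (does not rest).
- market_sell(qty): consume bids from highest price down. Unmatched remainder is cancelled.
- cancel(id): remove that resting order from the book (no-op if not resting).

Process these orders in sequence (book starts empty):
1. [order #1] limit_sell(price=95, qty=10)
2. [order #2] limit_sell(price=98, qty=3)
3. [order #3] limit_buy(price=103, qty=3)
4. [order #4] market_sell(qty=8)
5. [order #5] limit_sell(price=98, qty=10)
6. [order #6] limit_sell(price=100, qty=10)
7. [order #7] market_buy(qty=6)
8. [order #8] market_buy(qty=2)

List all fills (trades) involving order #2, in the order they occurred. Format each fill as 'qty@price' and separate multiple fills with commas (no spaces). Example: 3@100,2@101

After op 1 [order #1] limit_sell(price=95, qty=10): fills=none; bids=[-] asks=[#1:10@95]
After op 2 [order #2] limit_sell(price=98, qty=3): fills=none; bids=[-] asks=[#1:10@95 #2:3@98]
After op 3 [order #3] limit_buy(price=103, qty=3): fills=#3x#1:3@95; bids=[-] asks=[#1:7@95 #2:3@98]
After op 4 [order #4] market_sell(qty=8): fills=none; bids=[-] asks=[#1:7@95 #2:3@98]
After op 5 [order #5] limit_sell(price=98, qty=10): fills=none; bids=[-] asks=[#1:7@95 #2:3@98 #5:10@98]
After op 6 [order #6] limit_sell(price=100, qty=10): fills=none; bids=[-] asks=[#1:7@95 #2:3@98 #5:10@98 #6:10@100]
After op 7 [order #7] market_buy(qty=6): fills=#7x#1:6@95; bids=[-] asks=[#1:1@95 #2:3@98 #5:10@98 #6:10@100]
After op 8 [order #8] market_buy(qty=2): fills=#8x#1:1@95 #8x#2:1@98; bids=[-] asks=[#2:2@98 #5:10@98 #6:10@100]

Answer: 1@98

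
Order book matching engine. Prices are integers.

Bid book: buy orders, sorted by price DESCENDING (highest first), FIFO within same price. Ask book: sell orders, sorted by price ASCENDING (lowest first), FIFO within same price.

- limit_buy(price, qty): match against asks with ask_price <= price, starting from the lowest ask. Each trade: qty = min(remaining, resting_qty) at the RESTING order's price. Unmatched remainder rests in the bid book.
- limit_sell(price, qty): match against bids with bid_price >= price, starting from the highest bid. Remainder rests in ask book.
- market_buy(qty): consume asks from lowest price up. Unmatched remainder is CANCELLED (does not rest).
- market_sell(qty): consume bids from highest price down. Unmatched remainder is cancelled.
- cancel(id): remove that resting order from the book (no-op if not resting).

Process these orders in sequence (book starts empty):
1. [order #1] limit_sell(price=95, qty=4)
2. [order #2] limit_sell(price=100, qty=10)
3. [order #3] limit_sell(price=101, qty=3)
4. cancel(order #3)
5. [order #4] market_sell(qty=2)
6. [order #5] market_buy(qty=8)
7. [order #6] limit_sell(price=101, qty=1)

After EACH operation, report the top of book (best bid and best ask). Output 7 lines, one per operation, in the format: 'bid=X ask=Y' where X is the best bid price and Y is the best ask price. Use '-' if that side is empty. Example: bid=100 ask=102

Answer: bid=- ask=95
bid=- ask=95
bid=- ask=95
bid=- ask=95
bid=- ask=95
bid=- ask=100
bid=- ask=100

Derivation:
After op 1 [order #1] limit_sell(price=95, qty=4): fills=none; bids=[-] asks=[#1:4@95]
After op 2 [order #2] limit_sell(price=100, qty=10): fills=none; bids=[-] asks=[#1:4@95 #2:10@100]
After op 3 [order #3] limit_sell(price=101, qty=3): fills=none; bids=[-] asks=[#1:4@95 #2:10@100 #3:3@101]
After op 4 cancel(order #3): fills=none; bids=[-] asks=[#1:4@95 #2:10@100]
After op 5 [order #4] market_sell(qty=2): fills=none; bids=[-] asks=[#1:4@95 #2:10@100]
After op 6 [order #5] market_buy(qty=8): fills=#5x#1:4@95 #5x#2:4@100; bids=[-] asks=[#2:6@100]
After op 7 [order #6] limit_sell(price=101, qty=1): fills=none; bids=[-] asks=[#2:6@100 #6:1@101]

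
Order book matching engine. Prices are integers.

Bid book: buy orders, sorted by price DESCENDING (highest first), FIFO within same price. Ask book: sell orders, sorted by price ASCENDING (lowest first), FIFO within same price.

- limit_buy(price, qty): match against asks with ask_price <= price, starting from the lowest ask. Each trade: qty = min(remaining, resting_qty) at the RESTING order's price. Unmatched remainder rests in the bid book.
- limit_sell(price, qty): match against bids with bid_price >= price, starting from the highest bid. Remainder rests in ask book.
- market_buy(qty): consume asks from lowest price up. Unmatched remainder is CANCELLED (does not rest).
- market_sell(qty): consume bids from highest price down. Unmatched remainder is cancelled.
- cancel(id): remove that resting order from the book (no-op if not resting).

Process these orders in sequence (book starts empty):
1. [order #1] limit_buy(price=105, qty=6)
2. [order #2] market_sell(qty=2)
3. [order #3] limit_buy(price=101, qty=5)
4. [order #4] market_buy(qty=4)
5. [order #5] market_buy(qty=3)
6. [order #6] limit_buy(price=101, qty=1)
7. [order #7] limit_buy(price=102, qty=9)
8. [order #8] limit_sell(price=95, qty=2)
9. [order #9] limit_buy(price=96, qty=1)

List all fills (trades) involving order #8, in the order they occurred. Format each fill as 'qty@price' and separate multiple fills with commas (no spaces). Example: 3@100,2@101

Answer: 2@105

Derivation:
After op 1 [order #1] limit_buy(price=105, qty=6): fills=none; bids=[#1:6@105] asks=[-]
After op 2 [order #2] market_sell(qty=2): fills=#1x#2:2@105; bids=[#1:4@105] asks=[-]
After op 3 [order #3] limit_buy(price=101, qty=5): fills=none; bids=[#1:4@105 #3:5@101] asks=[-]
After op 4 [order #4] market_buy(qty=4): fills=none; bids=[#1:4@105 #3:5@101] asks=[-]
After op 5 [order #5] market_buy(qty=3): fills=none; bids=[#1:4@105 #3:5@101] asks=[-]
After op 6 [order #6] limit_buy(price=101, qty=1): fills=none; bids=[#1:4@105 #3:5@101 #6:1@101] asks=[-]
After op 7 [order #7] limit_buy(price=102, qty=9): fills=none; bids=[#1:4@105 #7:9@102 #3:5@101 #6:1@101] asks=[-]
After op 8 [order #8] limit_sell(price=95, qty=2): fills=#1x#8:2@105; bids=[#1:2@105 #7:9@102 #3:5@101 #6:1@101] asks=[-]
After op 9 [order #9] limit_buy(price=96, qty=1): fills=none; bids=[#1:2@105 #7:9@102 #3:5@101 #6:1@101 #9:1@96] asks=[-]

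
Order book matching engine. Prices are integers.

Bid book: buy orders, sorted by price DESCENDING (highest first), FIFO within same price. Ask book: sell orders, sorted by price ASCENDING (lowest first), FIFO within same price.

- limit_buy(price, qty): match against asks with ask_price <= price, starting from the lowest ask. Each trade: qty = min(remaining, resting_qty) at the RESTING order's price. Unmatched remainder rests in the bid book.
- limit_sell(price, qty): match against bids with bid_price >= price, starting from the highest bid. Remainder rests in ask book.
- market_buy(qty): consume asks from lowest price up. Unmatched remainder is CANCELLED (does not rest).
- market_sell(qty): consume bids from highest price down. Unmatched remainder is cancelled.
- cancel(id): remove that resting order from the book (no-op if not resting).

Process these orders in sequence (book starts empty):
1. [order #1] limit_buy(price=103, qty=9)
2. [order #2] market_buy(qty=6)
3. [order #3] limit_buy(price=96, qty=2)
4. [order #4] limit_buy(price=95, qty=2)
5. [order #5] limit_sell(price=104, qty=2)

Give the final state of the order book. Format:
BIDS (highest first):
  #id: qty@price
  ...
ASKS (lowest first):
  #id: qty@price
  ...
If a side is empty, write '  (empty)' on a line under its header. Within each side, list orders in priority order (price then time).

Answer: BIDS (highest first):
  #1: 9@103
  #3: 2@96
  #4: 2@95
ASKS (lowest first):
  #5: 2@104

Derivation:
After op 1 [order #1] limit_buy(price=103, qty=9): fills=none; bids=[#1:9@103] asks=[-]
After op 2 [order #2] market_buy(qty=6): fills=none; bids=[#1:9@103] asks=[-]
After op 3 [order #3] limit_buy(price=96, qty=2): fills=none; bids=[#1:9@103 #3:2@96] asks=[-]
After op 4 [order #4] limit_buy(price=95, qty=2): fills=none; bids=[#1:9@103 #3:2@96 #4:2@95] asks=[-]
After op 5 [order #5] limit_sell(price=104, qty=2): fills=none; bids=[#1:9@103 #3:2@96 #4:2@95] asks=[#5:2@104]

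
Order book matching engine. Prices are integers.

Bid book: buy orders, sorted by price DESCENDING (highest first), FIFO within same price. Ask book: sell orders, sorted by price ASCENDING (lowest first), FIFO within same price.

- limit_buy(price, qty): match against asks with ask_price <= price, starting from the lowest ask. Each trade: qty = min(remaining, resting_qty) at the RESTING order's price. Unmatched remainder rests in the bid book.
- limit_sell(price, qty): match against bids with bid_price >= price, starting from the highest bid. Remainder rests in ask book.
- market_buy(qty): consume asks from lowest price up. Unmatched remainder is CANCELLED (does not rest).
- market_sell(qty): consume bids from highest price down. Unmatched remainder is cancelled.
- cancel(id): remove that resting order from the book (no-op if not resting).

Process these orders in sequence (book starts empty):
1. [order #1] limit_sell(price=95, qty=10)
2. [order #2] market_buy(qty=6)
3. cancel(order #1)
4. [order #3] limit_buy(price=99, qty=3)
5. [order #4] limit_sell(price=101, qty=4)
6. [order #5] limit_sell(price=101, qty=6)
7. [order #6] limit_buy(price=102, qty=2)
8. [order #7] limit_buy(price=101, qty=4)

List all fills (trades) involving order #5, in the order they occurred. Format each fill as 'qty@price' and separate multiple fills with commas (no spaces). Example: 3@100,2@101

Answer: 2@101

Derivation:
After op 1 [order #1] limit_sell(price=95, qty=10): fills=none; bids=[-] asks=[#1:10@95]
After op 2 [order #2] market_buy(qty=6): fills=#2x#1:6@95; bids=[-] asks=[#1:4@95]
After op 3 cancel(order #1): fills=none; bids=[-] asks=[-]
After op 4 [order #3] limit_buy(price=99, qty=3): fills=none; bids=[#3:3@99] asks=[-]
After op 5 [order #4] limit_sell(price=101, qty=4): fills=none; bids=[#3:3@99] asks=[#4:4@101]
After op 6 [order #5] limit_sell(price=101, qty=6): fills=none; bids=[#3:3@99] asks=[#4:4@101 #5:6@101]
After op 7 [order #6] limit_buy(price=102, qty=2): fills=#6x#4:2@101; bids=[#3:3@99] asks=[#4:2@101 #5:6@101]
After op 8 [order #7] limit_buy(price=101, qty=4): fills=#7x#4:2@101 #7x#5:2@101; bids=[#3:3@99] asks=[#5:4@101]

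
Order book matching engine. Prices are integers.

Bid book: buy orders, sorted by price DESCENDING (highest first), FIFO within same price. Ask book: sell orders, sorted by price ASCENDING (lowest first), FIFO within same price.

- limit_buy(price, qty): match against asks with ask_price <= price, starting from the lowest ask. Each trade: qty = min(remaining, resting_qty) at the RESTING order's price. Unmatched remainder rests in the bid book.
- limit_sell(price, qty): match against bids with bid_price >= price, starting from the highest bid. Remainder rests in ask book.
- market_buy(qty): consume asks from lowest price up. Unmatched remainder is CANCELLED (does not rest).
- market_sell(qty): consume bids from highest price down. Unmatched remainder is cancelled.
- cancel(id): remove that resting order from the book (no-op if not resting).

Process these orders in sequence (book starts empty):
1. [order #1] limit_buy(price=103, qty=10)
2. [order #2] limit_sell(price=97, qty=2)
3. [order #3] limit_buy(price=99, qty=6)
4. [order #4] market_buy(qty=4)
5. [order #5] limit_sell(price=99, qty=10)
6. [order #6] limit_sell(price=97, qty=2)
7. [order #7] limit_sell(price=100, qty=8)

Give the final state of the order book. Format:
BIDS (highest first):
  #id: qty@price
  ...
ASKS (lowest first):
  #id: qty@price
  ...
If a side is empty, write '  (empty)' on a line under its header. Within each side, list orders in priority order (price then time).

After op 1 [order #1] limit_buy(price=103, qty=10): fills=none; bids=[#1:10@103] asks=[-]
After op 2 [order #2] limit_sell(price=97, qty=2): fills=#1x#2:2@103; bids=[#1:8@103] asks=[-]
After op 3 [order #3] limit_buy(price=99, qty=6): fills=none; bids=[#1:8@103 #3:6@99] asks=[-]
After op 4 [order #4] market_buy(qty=4): fills=none; bids=[#1:8@103 #3:6@99] asks=[-]
After op 5 [order #5] limit_sell(price=99, qty=10): fills=#1x#5:8@103 #3x#5:2@99; bids=[#3:4@99] asks=[-]
After op 6 [order #6] limit_sell(price=97, qty=2): fills=#3x#6:2@99; bids=[#3:2@99] asks=[-]
After op 7 [order #7] limit_sell(price=100, qty=8): fills=none; bids=[#3:2@99] asks=[#7:8@100]

Answer: BIDS (highest first):
  #3: 2@99
ASKS (lowest first):
  #7: 8@100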